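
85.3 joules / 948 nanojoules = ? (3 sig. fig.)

(85.3) / (948 × 10^-9) = 0.08998 × 10^9

90000000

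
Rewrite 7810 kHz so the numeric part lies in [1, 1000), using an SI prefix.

7.81 MHz

= 7.81 × 10⁶ Hz; 10⁶ is mega.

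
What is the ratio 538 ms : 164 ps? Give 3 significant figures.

3280000000

(538 × 10^-3) / (164 × 10^-12) = 3.28 × 10^9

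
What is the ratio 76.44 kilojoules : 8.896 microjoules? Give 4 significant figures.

8593000000

(76.44 × 10^3) / (8.896 × 10^-6) = 8.5926 × 10^9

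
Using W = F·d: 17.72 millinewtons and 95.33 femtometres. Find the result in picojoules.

17.72e-3 × 95.33e-15 = 1689.2476e-18 J

0.0016892476 picojoules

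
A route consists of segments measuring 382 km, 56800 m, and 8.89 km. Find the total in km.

447.69 km

In km:
  382 km → 382
  56800 m = 56800 × 10⁻³ km = 56.8
  8.89 km → 8.89
Sum: 382 + 56.8 + 8.89 = 447.69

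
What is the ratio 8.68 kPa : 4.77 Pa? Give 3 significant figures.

1820

(8.68 × 10^3) / (4.77) = 1.82 × 10^3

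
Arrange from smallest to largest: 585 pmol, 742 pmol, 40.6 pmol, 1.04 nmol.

40.6 pmol < 585 pmol < 742 pmol < 1.04 nmol

585 pmol = 0.000000000585 mol
742 pmol = 0.000000000742 mol
40.6 pmol = 0.0000000000406 mol
1.04 nmol = 0.00000000104 mol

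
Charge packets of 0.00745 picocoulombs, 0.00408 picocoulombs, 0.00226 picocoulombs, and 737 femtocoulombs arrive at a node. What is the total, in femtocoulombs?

750.79 femtocoulombs

In femtocoulombs:
  0.00745 picocoulombs = 0.00745 × 10^3 femtocoulombs = 7.45
  0.00408 picocoulombs = 0.00408 × 10^3 femtocoulombs = 4.08
  0.00226 picocoulombs = 0.00226 × 10^3 femtocoulombs = 2.26
  737 femtocoulombs → 737
Sum: 7.45 + 4.08 + 2.26 + 737 = 750.79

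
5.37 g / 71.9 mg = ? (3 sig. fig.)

74.7

(5.37) / (71.9 × 10⁻³) = 0.07469 × 10³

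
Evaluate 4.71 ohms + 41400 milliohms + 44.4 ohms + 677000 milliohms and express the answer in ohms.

767.51 ohms

In ohms:
  4.71 ohms → 4.71
  41400 milliohms = 41400 × 10^-3 ohms = 41.4
  44.4 ohms → 44.4
  677000 milliohms = 677000 × 10^-3 ohms = 677
Sum: 4.71 + 41.4 + 44.4 + 677 = 767.51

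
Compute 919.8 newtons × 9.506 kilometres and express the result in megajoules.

8.7436188 megajoules

919.8 × 9.506 × 10^3 = 8743.6188 × 10^3 J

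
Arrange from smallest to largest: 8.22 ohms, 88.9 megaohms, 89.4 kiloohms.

8.22 ohms < 89.4 kiloohms < 88.9 megaohms

8.22 ohms = 8.22 ohms
88.9 megaohms = 88900000 ohms
89.4 kiloohms = 89400 ohms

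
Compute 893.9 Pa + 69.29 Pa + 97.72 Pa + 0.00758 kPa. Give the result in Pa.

In Pa:
  893.9 Pa → 893.9
  69.29 Pa → 69.29
  97.72 Pa → 97.72
  0.00758 kPa = 0.00758e3 Pa = 7.58
Sum: 893.9 + 69.29 + 97.72 + 7.58 = 1068.49

1068.49 Pa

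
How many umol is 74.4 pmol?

0.0000744 umol

pico = 1e-12, micro = 1e-6; factor is 1e-6.
74.4 × 1e-6 = 0.0000744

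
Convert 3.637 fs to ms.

femto = 10^-15, milli = 10^-3; factor is 10^-12.
3.637 × 10^-12 = 0.000000000003637

0.000000000003637 ms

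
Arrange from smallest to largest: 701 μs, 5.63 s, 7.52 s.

701 μs = 0.000701 s
5.63 s = 5.63 s
7.52 s = 7.52 s

701 μs < 5.63 s < 7.52 s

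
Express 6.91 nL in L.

0.00000000691 L

nano = 10⁻⁹, (no prefix) = 10⁰; factor is 10⁻⁹.
6.91 × 10⁻⁹ = 0.00000000691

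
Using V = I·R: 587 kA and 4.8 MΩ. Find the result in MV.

2817600 MV

587 × 10³ × 4.8 × 10⁶ = 2817.6 × 10⁹ V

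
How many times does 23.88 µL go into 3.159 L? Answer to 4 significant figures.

(3.159) / (23.88 × 10⁻⁶) = 0.13229 × 10⁶

132300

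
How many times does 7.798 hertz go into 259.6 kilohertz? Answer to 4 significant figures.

33290

(259.6e3) / (7.798) = 33.291e3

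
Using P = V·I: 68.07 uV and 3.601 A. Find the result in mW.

68.07 × 10⁻⁶ × 3.601 = 245.12007 × 10⁻⁶ W

0.24512007 mW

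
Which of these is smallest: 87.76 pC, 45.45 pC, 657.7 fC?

87.76 pC = 0.00000000008776 C
45.45 pC = 0.00000000004545 C
657.7 fC = 0.0000000000006577 C

657.7 fC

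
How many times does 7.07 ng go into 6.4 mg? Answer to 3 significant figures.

(6.4 × 10^-3) / (7.07 × 10^-9) = 0.9052 × 10^6

905000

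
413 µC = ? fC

micro = 10^-6, femto = 10^-15; factor is 10^9.
413 × 10^9 = 413000000000

413000000000 fC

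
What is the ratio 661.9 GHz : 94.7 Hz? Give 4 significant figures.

(661.9e9) / (94.7) = 6.9894e9

6989000000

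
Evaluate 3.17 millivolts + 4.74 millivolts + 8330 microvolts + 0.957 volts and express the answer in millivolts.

In millivolts:
  3.17 millivolts → 3.17
  4.74 millivolts → 4.74
  8330 microvolts = 8330e-3 millivolts = 8.33
  0.957 volts = 0.957e3 millivolts = 957
Sum: 3.17 + 4.74 + 8.33 + 957 = 973.24

973.24 millivolts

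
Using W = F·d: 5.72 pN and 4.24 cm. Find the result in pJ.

0.242528 pJ

5.72 × 10^-12 × 4.24 × 10^-2 = 24.2528 × 10^-14 J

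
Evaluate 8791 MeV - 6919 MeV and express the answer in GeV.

1.872 GeV

In GeV:
  8791 MeV = 8791 × 10⁻³ GeV = 8.791
  6919 MeV = 6919 × 10⁻³ GeV = 6.919
Difference: 8.791 - 6.919 = 1.872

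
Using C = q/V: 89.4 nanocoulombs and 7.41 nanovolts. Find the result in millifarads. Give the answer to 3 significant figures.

12100 millifarads

(89.4 × 10⁻⁹) / (7.41 × 10⁻⁹) = 12.065 F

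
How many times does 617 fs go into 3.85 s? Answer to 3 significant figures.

(3.85) / (617 × 10⁻¹⁵) = 0.00624 × 10¹⁵

6240000000000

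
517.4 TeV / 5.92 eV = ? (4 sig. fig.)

87400000000000

(517.4e12) / (5.92) = 87.399e12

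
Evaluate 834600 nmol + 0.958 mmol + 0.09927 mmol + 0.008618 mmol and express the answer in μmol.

1900.488 μmol

In μmol:
  834600 nmol = 834600 × 10^-3 μmol = 834.6
  0.958 mmol = 0.958 × 10^3 μmol = 958
  0.09927 mmol = 0.09927 × 10^3 μmol = 99.27
  0.008618 mmol = 0.008618 × 10^3 μmol = 8.618
Sum: 834.6 + 958 + 99.27 + 8.618 = 1900.488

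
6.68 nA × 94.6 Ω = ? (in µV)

0.631928 µV

6.68e-9 × 94.6 = 631.928e-9 V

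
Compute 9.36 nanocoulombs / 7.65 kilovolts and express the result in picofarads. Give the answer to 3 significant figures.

(9.36 × 10⁻⁹) / (7.65 × 10³) = 1.2235 × 10⁻¹² F

1.22 picofarads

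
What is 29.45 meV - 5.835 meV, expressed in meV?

23.615 meV

In meV:
  29.45 meV → 29.45
  5.835 meV → 5.835
Difference: 29.45 - 5.835 = 23.615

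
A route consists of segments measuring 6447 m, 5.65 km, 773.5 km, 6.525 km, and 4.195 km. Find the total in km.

In km:
  6447 m = 6447 × 10⁻³ km = 6.447
  5.65 km → 5.65
  773.5 km → 773.5
  6.525 km → 6.525
  4.195 km → 4.195
Sum: 6.447 + 5.65 + 773.5 + 6.525 + 4.195 = 796.317

796.317 km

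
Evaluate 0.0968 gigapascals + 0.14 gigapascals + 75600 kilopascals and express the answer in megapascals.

312.4 megapascals

In megapascals:
  0.0968 gigapascals = 0.0968e3 megapascals = 96.8
  0.14 gigapascals = 0.14e3 megapascals = 140
  75600 kilopascals = 75600e-3 megapascals = 75.6
Sum: 96.8 + 140 + 75.6 = 312.4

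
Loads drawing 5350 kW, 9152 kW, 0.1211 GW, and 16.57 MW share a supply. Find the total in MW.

152.172 MW

In MW:
  5350 kW = 5350e-3 MW = 5.35
  9152 kW = 9152e-3 MW = 9.152
  0.1211 GW = 0.1211e3 MW = 121.1
  16.57 MW → 16.57
Sum: 5.35 + 9.152 + 121.1 + 16.57 = 152.172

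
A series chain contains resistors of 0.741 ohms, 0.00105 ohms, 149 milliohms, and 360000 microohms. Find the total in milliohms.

1251.05 milliohms

In milliohms:
  0.741 ohms = 0.741 × 10^3 milliohms = 741
  0.00105 ohms = 0.00105 × 10^3 milliohms = 1.05
  149 milliohms → 149
  360000 microohms = 360000 × 10^-3 milliohms = 360
Sum: 741 + 1.05 + 149 + 360 = 1251.05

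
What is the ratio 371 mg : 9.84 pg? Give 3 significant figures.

(371 × 10^-3) / (9.84 × 10^-12) = 37.7 × 10^9

37700000000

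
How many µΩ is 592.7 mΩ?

592700 µΩ

milli = 10⁻³, micro = 10⁻⁶; factor is 10³.
592.7 × 10³ = 592700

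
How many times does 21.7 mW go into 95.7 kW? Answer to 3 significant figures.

4410000

(95.7 × 10³) / (21.7 × 10⁻³) = 4.41 × 10⁶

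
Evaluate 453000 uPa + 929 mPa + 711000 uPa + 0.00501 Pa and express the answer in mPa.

In mPa:
  453000 uPa = 453000 × 10⁻³ mPa = 453
  929 mPa → 929
  711000 uPa = 711000 × 10⁻³ mPa = 711
  0.00501 Pa = 0.00501 × 10³ mPa = 5.01
Sum: 453 + 929 + 711 + 5.01 = 2098.01

2098.01 mPa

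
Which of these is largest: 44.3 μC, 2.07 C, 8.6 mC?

2.07 C

44.3 μC = 0.0000443 C
2.07 C = 2.07 C
8.6 mC = 0.0086 C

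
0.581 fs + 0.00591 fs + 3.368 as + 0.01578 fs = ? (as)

In as:
  0.581 fs = 0.581 × 10³ as = 581
  0.00591 fs = 0.00591 × 10³ as = 5.91
  3.368 as → 3.368
  0.01578 fs = 0.01578 × 10³ as = 15.78
Sum: 581 + 5.91 + 3.368 + 15.78 = 606.058

606.058 as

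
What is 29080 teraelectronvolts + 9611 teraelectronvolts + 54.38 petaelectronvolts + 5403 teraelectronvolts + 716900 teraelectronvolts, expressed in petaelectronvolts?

815.374 petaelectronvolts

In petaelectronvolts:
  29080 teraelectronvolts = 29080 × 10⁻³ petaelectronvolts = 29.08
  9611 teraelectronvolts = 9611 × 10⁻³ petaelectronvolts = 9.611
  54.38 petaelectronvolts → 54.38
  5403 teraelectronvolts = 5403 × 10⁻³ petaelectronvolts = 5.403
  716900 teraelectronvolts = 716900 × 10⁻³ petaelectronvolts = 716.9
Sum: 29.08 + 9.611 + 54.38 + 5.403 + 716.9 = 815.374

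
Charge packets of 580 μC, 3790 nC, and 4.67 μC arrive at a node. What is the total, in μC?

588.46 μC

In μC:
  580 μC → 580
  3790 nC = 3790 × 10^-3 μC = 3.79
  4.67 μC → 4.67
Sum: 580 + 3.79 + 4.67 = 588.46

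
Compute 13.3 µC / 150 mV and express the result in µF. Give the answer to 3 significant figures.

(13.3 × 10⁻⁶) / (150 × 10⁻³) = 0.088667 × 10⁻³ F

88.7 µF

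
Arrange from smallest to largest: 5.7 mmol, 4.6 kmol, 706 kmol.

5.7 mmol = 0.0057 mol
4.6 kmol = 4600 mol
706 kmol = 706000 mol

5.7 mmol < 4.6 kmol < 706 kmol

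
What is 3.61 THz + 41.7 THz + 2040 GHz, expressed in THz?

In THz:
  3.61 THz → 3.61
  41.7 THz → 41.7
  2040 GHz = 2040e-3 THz = 2.04
Sum: 3.61 + 41.7 + 2.04 = 47.35

47.35 THz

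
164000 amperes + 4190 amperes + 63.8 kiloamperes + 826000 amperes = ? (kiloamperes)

1057.99 kiloamperes

In kiloamperes:
  164000 amperes = 164000 × 10⁻³ kiloamperes = 164
  4190 amperes = 4190 × 10⁻³ kiloamperes = 4.19
  63.8 kiloamperes → 63.8
  826000 amperes = 826000 × 10⁻³ kiloamperes = 826
Sum: 164 + 4.19 + 63.8 + 826 = 1057.99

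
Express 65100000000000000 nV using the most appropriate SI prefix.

= 65.1 × 10^6 V; 10^6 is mega.

65.1 MV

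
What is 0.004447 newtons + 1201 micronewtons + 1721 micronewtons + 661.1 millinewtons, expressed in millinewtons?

668.469 millinewtons

In millinewtons:
  0.004447 newtons = 0.004447e3 millinewtons = 4.447
  1201 micronewtons = 1201e-3 millinewtons = 1.201
  1721 micronewtons = 1721e-3 millinewtons = 1.721
  661.1 millinewtons → 661.1
Sum: 4.447 + 1.201 + 1.721 + 661.1 = 668.469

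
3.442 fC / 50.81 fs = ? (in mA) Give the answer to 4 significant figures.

67.74 mA

(3.442 × 10^-15) / (50.81 × 10^-15) = 0.0677426 A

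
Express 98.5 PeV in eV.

peta = 10^15, (no prefix) = 10^0; factor is 10^15.
98.5 × 10^15 = 98500000000000000

98500000000000000 eV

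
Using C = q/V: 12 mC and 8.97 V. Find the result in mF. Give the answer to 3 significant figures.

1.34 mF

(12 × 10^-3) / (8.97) = 1.3378 × 10^-3 F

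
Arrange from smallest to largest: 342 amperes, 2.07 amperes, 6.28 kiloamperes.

342 amperes = 342 amperes
2.07 amperes = 2.07 amperes
6.28 kiloamperes = 6280 amperes

2.07 amperes < 342 amperes < 6.28 kiloamperes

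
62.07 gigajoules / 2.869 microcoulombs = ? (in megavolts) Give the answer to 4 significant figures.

21630000000 megavolts

(62.07 × 10^9) / (2.869 × 10^-6) = 21.6347 × 10^15 V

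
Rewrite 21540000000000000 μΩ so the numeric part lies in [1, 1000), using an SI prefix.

21.54 GΩ

= 21.54 × 10⁹ Ω; 10⁹ is giga.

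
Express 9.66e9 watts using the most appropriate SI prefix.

= 9.66e9 watts; 1e9 is giga.

9.66 gigawatts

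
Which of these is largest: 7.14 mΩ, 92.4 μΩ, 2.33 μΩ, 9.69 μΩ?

7.14 mΩ

7.14 mΩ = 0.00714 Ω
92.4 μΩ = 0.0000924 Ω
2.33 μΩ = 0.00000233 Ω
9.69 μΩ = 0.00000969 Ω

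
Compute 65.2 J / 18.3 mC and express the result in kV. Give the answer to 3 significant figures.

(65.2) / (18.3e-3) = 3.5628e3 V

3.56 kV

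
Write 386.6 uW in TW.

0.0000000000000003866 TW

micro = 10⁻⁶, tera = 10¹²; factor is 10⁻¹⁸.
386.6 × 10⁻¹⁸ = 0.0000000000000003866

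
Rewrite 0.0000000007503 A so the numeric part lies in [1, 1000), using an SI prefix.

750.3 pA

= 750.3e-12 A; 1e-12 is pico.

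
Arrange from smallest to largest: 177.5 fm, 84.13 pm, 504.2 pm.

177.5 fm < 84.13 pm < 504.2 pm

177.5 fm = 0.0000000000001775 m
84.13 pm = 0.00000000008413 m
504.2 pm = 0.0000000005042 m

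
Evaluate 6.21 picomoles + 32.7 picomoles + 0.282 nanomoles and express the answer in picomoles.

In picomoles:
  6.21 picomoles → 6.21
  32.7 picomoles → 32.7
  0.282 nanomoles = 0.282 × 10³ picomoles = 282
Sum: 6.21 + 32.7 + 282 = 320.91

320.91 picomoles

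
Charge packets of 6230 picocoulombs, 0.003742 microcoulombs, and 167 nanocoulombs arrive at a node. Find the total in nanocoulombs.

176.972 nanocoulombs

In nanocoulombs:
  6230 picocoulombs = 6230 × 10^-3 nanocoulombs = 6.23
  0.003742 microcoulombs = 0.003742 × 10^3 nanocoulombs = 3.742
  167 nanocoulombs → 167
Sum: 6.23 + 3.742 + 167 = 176.972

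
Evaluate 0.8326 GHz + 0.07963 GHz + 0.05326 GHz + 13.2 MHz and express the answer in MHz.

In MHz:
  0.8326 GHz = 0.8326e3 MHz = 832.6
  0.07963 GHz = 0.07963e3 MHz = 79.63
  0.05326 GHz = 0.05326e3 MHz = 53.26
  13.2 MHz → 13.2
Sum: 832.6 + 79.63 + 53.26 + 13.2 = 978.69

978.69 MHz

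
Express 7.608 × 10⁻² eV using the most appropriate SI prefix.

76.08 meV

= 76.08 × 10⁻³ eV; 10⁻³ is milli.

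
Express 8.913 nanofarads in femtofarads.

8913000 femtofarads

nano = 1e-9, femto = 1e-15; factor is 1e6.
8.913 × 1e6 = 8913000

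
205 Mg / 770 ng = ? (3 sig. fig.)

266000000000000

(205 × 10^6) / (770 × 10^-9) = 0.2662 × 10^15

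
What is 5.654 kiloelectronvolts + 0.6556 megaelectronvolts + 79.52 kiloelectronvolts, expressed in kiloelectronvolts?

740.774 kiloelectronvolts

In kiloelectronvolts:
  5.654 kiloelectronvolts → 5.654
  0.6556 megaelectronvolts = 0.6556 × 10³ kiloelectronvolts = 655.6
  79.52 kiloelectronvolts → 79.52
Sum: 5.654 + 655.6 + 79.52 = 740.774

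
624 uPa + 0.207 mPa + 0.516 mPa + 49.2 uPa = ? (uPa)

In uPa:
  624 uPa → 624
  0.207 mPa = 0.207e3 uPa = 207
  0.516 mPa = 0.516e3 uPa = 516
  49.2 uPa → 49.2
Sum: 624 + 207 + 516 + 49.2 = 1396.2

1396.2 uPa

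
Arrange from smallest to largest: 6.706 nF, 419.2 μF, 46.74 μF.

6.706 nF < 46.74 μF < 419.2 μF

6.706 nF = 0.000000006706 F
419.2 μF = 0.0004192 F
46.74 μF = 0.00004674 F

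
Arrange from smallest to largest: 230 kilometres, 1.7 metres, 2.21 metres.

1.7 metres < 2.21 metres < 230 kilometres

230 kilometres = 230000 metres
1.7 metres = 1.7 metres
2.21 metres = 2.21 metres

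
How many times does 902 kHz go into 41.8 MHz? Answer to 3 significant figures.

(41.8 × 10⁶) / (902 × 10³) = 0.04634 × 10³

46.3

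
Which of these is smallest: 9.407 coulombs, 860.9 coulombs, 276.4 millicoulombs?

9.407 coulombs = 9.407 coulombs
860.9 coulombs = 860.9 coulombs
276.4 millicoulombs = 0.2764 coulombs

276.4 millicoulombs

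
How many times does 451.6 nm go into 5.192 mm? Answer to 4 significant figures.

(5.192 × 10⁻³) / (451.6 × 10⁻⁹) = 0.011497 × 10⁶

11500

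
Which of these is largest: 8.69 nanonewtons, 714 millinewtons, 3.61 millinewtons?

8.69 nanonewtons = 0.00000000869 newtons
714 millinewtons = 0.714 newtons
3.61 millinewtons = 0.00361 newtons

714 millinewtons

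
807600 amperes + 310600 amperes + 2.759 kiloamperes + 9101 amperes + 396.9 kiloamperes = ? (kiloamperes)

1526.96 kiloamperes

In kiloamperes:
  807600 amperes = 807600 × 10^-3 kiloamperes = 807.6
  310600 amperes = 310600 × 10^-3 kiloamperes = 310.6
  2.759 kiloamperes → 2.759
  9101 amperes = 9101 × 10^-3 kiloamperes = 9.101
  396.9 kiloamperes → 396.9
Sum: 807.6 + 310.6 + 2.759 + 9.101 + 396.9 = 1526.96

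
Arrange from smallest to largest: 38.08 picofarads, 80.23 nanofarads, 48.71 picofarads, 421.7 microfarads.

38.08 picofarads = 0.00000000003808 farads
80.23 nanofarads = 0.00000008023 farads
48.71 picofarads = 0.00000000004871 farads
421.7 microfarads = 0.0004217 farads

38.08 picofarads < 48.71 picofarads < 80.23 nanofarads < 421.7 microfarads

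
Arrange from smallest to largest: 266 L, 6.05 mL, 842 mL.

266 L = 266 L
6.05 mL = 0.00605 L
842 mL = 0.842 L

6.05 mL < 842 mL < 266 L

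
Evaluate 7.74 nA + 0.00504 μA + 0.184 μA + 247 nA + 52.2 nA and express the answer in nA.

495.98 nA

In nA:
  7.74 nA → 7.74
  0.00504 μA = 0.00504 × 10^3 nA = 5.04
  0.184 μA = 0.184 × 10^3 nA = 184
  247 nA → 247
  52.2 nA → 52.2
Sum: 7.74 + 5.04 + 184 + 247 + 52.2 = 495.98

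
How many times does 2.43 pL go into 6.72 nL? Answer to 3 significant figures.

2770

(6.72 × 10^-9) / (2.43 × 10^-12) = 2.765 × 10^3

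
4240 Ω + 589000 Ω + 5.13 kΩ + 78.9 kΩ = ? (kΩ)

677.27 kΩ

In kΩ:
  4240 Ω = 4240 × 10^-3 kΩ = 4.24
  589000 Ω = 589000 × 10^-3 kΩ = 589
  5.13 kΩ → 5.13
  78.9 kΩ → 78.9
Sum: 4.24 + 589 + 5.13 + 78.9 = 677.27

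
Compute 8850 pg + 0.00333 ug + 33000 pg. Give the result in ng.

45.18 ng

In ng:
  8850 pg = 8850 × 10^-3 ng = 8.85
  0.00333 ug = 0.00333 × 10^3 ng = 3.33
  33000 pg = 33000 × 10^-3 ng = 33
Sum: 8.85 + 3.33 + 33 = 45.18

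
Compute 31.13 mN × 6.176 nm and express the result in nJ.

0.19225888 nJ

31.13 × 10⁻³ × 6.176 × 10⁻⁹ = 192.25888 × 10⁻¹² J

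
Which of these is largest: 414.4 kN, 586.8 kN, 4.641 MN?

4.641 MN

414.4 kN = 414400 N
586.8 kN = 586800 N
4.641 MN = 4641000 N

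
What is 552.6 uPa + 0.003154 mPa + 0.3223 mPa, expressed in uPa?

878.054 uPa

In uPa:
  552.6 uPa → 552.6
  0.003154 mPa = 0.003154 × 10³ uPa = 3.154
  0.3223 mPa = 0.3223 × 10³ uPa = 322.3
Sum: 552.6 + 3.154 + 322.3 = 878.054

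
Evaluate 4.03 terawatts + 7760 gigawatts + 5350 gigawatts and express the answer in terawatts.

In terawatts:
  4.03 terawatts → 4.03
  7760 gigawatts = 7760 × 10^-3 terawatts = 7.76
  5350 gigawatts = 5350 × 10^-3 terawatts = 5.35
Sum: 4.03 + 7.76 + 5.35 = 17.14

17.14 terawatts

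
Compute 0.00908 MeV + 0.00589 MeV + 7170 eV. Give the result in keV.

In keV:
  0.00908 MeV = 0.00908e3 keV = 9.08
  0.00589 MeV = 0.00589e3 keV = 5.89
  7170 eV = 7170e-3 keV = 7.17
Sum: 9.08 + 5.89 + 7.17 = 22.14

22.14 keV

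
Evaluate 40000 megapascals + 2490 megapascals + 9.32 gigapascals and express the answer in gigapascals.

In gigapascals:
  40000 megapascals = 40000 × 10⁻³ gigapascals = 40
  2490 megapascals = 2490 × 10⁻³ gigapascals = 2.49
  9.32 gigapascals → 9.32
Sum: 40 + 2.49 + 9.32 = 51.81

51.81 gigapascals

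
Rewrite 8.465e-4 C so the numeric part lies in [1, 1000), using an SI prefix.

= 846.5e-6 C; 1e-6 is micro.

846.5 µC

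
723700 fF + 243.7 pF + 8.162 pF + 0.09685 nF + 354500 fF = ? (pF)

In pF:
  723700 fF = 723700 × 10⁻³ pF = 723.7
  243.7 pF → 243.7
  8.162 pF → 8.162
  0.09685 nF = 0.09685 × 10³ pF = 96.85
  354500 fF = 354500 × 10⁻³ pF = 354.5
Sum: 723.7 + 243.7 + 8.162 + 96.85 + 354.5 = 1426.912

1426.912 pF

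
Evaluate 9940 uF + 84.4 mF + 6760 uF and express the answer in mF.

In mF:
  9940 uF = 9940 × 10^-3 mF = 9.94
  84.4 mF → 84.4
  6760 uF = 6760 × 10^-3 mF = 6.76
Sum: 9.94 + 84.4 + 6.76 = 101.1

101.1 mF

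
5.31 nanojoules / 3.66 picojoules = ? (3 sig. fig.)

(5.31e-9) / (3.66e-12) = 1.451e3

1450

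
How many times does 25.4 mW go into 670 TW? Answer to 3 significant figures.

(670 × 10^12) / (25.4 × 10^-3) = 26.38 × 10^15

26400000000000000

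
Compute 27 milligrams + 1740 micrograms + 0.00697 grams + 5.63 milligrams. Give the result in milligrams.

In milligrams:
  27 milligrams → 27
  1740 micrograms = 1740 × 10⁻³ milligrams = 1.74
  0.00697 grams = 0.00697 × 10³ milligrams = 6.97
  5.63 milligrams → 5.63
Sum: 27 + 1.74 + 6.97 + 5.63 = 41.34

41.34 milligrams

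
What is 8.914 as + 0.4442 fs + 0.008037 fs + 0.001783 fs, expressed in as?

In as:
  8.914 as → 8.914
  0.4442 fs = 0.4442e3 as = 444.2
  0.008037 fs = 0.008037e3 as = 8.037
  0.001783 fs = 0.001783e3 as = 1.783
Sum: 8.914 + 444.2 + 8.037 + 1.783 = 462.934

462.934 as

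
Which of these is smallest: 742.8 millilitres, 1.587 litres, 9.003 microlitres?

742.8 millilitres = 0.7428 litres
1.587 litres = 1.587 litres
9.003 microlitres = 0.000009003 litres

9.003 microlitres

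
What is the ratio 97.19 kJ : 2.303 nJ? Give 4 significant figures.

42200000000000

(97.19 × 10³) / (2.303 × 10⁻⁹) = 42.201 × 10¹²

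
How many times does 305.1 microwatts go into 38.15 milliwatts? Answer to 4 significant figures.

(38.15 × 10^-3) / (305.1 × 10^-6) = 0.12504 × 10^3

125.0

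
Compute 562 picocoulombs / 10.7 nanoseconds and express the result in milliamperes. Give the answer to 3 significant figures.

(562 × 10^-12) / (10.7 × 10^-9) = 52.523 × 10^-3 A

52.5 milliamperes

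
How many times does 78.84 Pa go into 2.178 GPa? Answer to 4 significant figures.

(2.178 × 10⁹) / (78.84) = 0.027626 × 10⁹

27630000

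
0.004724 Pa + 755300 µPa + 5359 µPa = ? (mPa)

765.383 mPa

In mPa:
  0.004724 Pa = 0.004724 × 10³ mPa = 4.724
  755300 µPa = 755300 × 10⁻³ mPa = 755.3
  5359 µPa = 5359 × 10⁻³ mPa = 5.359
Sum: 4.724 + 755.3 + 5.359 = 765.383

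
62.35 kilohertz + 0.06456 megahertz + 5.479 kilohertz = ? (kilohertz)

132.389 kilohertz

In kilohertz:
  62.35 kilohertz → 62.35
  0.06456 megahertz = 0.06456e3 kilohertz = 64.56
  5.479 kilohertz → 5.479
Sum: 62.35 + 64.56 + 5.479 = 132.389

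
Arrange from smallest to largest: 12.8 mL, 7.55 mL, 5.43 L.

7.55 mL < 12.8 mL < 5.43 L

12.8 mL = 0.0128 L
7.55 mL = 0.00755 L
5.43 L = 5.43 L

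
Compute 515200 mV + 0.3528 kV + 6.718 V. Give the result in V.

874.718 V

In V:
  515200 mV = 515200 × 10⁻³ V = 515.2
  0.3528 kV = 0.3528 × 10³ V = 352.8
  6.718 V → 6.718
Sum: 515.2 + 352.8 + 6.718 = 874.718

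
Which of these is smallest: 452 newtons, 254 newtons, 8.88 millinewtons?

8.88 millinewtons

452 newtons = 452 newtons
254 newtons = 254 newtons
8.88 millinewtons = 0.00888 newtons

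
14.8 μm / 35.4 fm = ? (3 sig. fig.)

418000000

(14.8 × 10^-6) / (35.4 × 10^-15) = 0.4181 × 10^9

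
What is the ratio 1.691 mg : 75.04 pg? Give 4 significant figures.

22530000

(1.691e-3) / (75.04e-12) = 0.022535e9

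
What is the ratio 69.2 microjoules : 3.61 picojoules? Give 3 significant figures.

(69.2 × 10⁻⁶) / (3.61 × 10⁻¹²) = 19.17 × 10⁶

19200000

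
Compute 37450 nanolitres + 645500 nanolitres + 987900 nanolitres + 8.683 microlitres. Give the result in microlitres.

1679.533 microlitres

In microlitres:
  37450 nanolitres = 37450 × 10⁻³ microlitres = 37.45
  645500 nanolitres = 645500 × 10⁻³ microlitres = 645.5
  987900 nanolitres = 987900 × 10⁻³ microlitres = 987.9
  8.683 microlitres → 8.683
Sum: 37.45 + 645.5 + 987.9 + 8.683 = 1679.533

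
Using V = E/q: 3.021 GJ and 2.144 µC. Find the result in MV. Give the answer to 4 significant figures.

(3.021e9) / (2.144e-6) = 1.40905e15 V

1409000000 MV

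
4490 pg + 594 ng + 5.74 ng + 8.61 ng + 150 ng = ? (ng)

In ng:
  4490 pg = 4490 × 10^-3 ng = 4.49
  594 ng → 594
  5.74 ng → 5.74
  8.61 ng → 8.61
  150 ng → 150
Sum: 4.49 + 594 + 5.74 + 8.61 + 150 = 762.84

762.84 ng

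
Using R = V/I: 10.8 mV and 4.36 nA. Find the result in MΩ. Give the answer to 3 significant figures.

(10.8 × 10⁻³) / (4.36 × 10⁻⁹) = 2.4771 × 10⁶ Ω

2.48 MΩ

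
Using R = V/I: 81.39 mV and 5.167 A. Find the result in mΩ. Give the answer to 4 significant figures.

(81.39 × 10^-3) / (5.167) = 15.7519 × 10^-3 Ω

15.75 mΩ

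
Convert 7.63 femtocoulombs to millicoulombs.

femto = 1e-15, milli = 1e-3; factor is 1e-12.
7.63 × 1e-12 = 0.00000000000763

0.00000000000763 millicoulombs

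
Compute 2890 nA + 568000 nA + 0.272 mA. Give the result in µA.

In µA:
  2890 nA = 2890 × 10^-3 µA = 2.89
  568000 nA = 568000 × 10^-3 µA = 568
  0.272 mA = 0.272 × 10^3 µA = 272
Sum: 2.89 + 568 + 272 = 842.89

842.89 µA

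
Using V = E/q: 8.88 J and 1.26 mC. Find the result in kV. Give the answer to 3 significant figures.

(8.88) / (1.26 × 10⁻³) = 7.0476 × 10³ V

7.05 kV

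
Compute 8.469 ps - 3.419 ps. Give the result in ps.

5.05 ps

In ps:
  8.469 ps → 8.469
  3.419 ps → 3.419
Difference: 8.469 - 3.419 = 5.05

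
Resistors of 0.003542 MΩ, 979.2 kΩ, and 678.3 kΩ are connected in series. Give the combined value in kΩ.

1661.042 kΩ

In kΩ:
  0.003542 MΩ = 0.003542 × 10^3 kΩ = 3.542
  979.2 kΩ → 979.2
  678.3 kΩ → 678.3
Sum: 3.542 + 979.2 + 678.3 = 1661.042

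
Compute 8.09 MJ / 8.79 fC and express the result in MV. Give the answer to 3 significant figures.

920000000000000 MV

(8.09 × 10⁶) / (8.79 × 10⁻¹⁵) = 0.92036 × 10²¹ V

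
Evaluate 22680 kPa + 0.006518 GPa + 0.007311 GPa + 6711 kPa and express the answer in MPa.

In MPa:
  22680 kPa = 22680 × 10⁻³ MPa = 22.68
  0.006518 GPa = 0.006518 × 10³ MPa = 6.518
  0.007311 GPa = 0.007311 × 10³ MPa = 7.311
  6711 kPa = 6711 × 10⁻³ MPa = 6.711
Sum: 22.68 + 6.518 + 7.311 + 6.711 = 43.22

43.22 MPa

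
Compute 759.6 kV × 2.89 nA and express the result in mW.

2.195244 mW

759.6 × 10^3 × 2.89 × 10^-9 = 2195.244 × 10^-6 W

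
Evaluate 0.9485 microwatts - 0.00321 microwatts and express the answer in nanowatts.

945.29 nanowatts

In nanowatts:
  0.9485 microwatts = 0.9485 × 10³ nanowatts = 948.5
  0.00321 microwatts = 0.00321 × 10³ nanowatts = 3.21
Difference: 948.5 - 3.21 = 945.29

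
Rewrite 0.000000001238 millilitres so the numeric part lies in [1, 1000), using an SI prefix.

= 1.238 × 10⁻¹² litres; 10⁻¹² is pico.

1.238 picolitres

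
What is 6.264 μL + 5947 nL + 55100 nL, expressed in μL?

In μL:
  6.264 μL → 6.264
  5947 nL = 5947 × 10⁻³ μL = 5.947
  55100 nL = 55100 × 10⁻³ μL = 55.1
Sum: 6.264 + 5.947 + 55.1 = 67.311

67.311 μL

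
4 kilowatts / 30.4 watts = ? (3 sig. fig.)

(4e3) / (30.4) = 0.1316e3

132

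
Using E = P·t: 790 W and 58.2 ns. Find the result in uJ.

790 × 58.2e-9 = 45978e-9 J

45.978 uJ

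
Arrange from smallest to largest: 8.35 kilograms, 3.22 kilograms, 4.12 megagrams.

8.35 kilograms = 8350 grams
3.22 kilograms = 3220 grams
4.12 megagrams = 4120000 grams

3.22 kilograms < 8.35 kilograms < 4.12 megagrams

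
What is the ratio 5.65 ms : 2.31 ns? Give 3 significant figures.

2450000

(5.65 × 10^-3) / (2.31 × 10^-9) = 2.446 × 10^6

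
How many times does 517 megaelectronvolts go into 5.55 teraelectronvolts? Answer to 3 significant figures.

10700

(5.55e12) / (517e6) = 0.01074e6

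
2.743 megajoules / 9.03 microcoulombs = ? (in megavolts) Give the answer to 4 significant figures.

(2.743e6) / (9.03e-6) = 0.303765e12 V

303800 megavolts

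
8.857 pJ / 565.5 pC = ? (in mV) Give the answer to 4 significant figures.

(8.857 × 10^-12) / (565.5 × 10^-12) = 0.0156622 V

15.66 mV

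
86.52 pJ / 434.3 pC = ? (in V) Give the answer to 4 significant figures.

0.1992 V

(86.52e-12) / (434.3e-12) = 0.199217 V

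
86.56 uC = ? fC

86560000000 fC

micro = 1e-6, femto = 1e-15; factor is 1e9.
86.56 × 1e9 = 86560000000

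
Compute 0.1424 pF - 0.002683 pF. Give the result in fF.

In fF:
  0.1424 pF = 0.1424e3 fF = 142.4
  0.002683 pF = 0.002683e3 fF = 2.683
Difference: 142.4 - 2.683 = 139.717

139.717 fF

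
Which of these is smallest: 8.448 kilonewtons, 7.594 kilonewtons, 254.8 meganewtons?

8.448 kilonewtons = 8448 newtons
7.594 kilonewtons = 7594 newtons
254.8 meganewtons = 254800000 newtons

7.594 kilonewtons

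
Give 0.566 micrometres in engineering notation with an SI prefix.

566 nanometres

= 566 × 10⁻⁹ metres; 10⁻⁹ is nano.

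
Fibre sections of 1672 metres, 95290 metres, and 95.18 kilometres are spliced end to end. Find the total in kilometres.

In kilometres:
  1672 metres = 1672 × 10^-3 kilometres = 1.672
  95290 metres = 95290 × 10^-3 kilometres = 95.29
  95.18 kilometres → 95.18
Sum: 1.672 + 95.29 + 95.18 = 192.142

192.142 kilometres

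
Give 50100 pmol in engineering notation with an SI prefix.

50.1 nmol

= 50.1 × 10⁻⁹ mol; 10⁻⁹ is nano.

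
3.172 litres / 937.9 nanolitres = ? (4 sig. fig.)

(3.172) / (937.9e-9) = 0.003382e9

3382000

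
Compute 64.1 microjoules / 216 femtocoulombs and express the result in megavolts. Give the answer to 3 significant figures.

(64.1 × 10⁻⁶) / (216 × 10⁻¹⁵) = 0.29676 × 10⁹ V

297 megavolts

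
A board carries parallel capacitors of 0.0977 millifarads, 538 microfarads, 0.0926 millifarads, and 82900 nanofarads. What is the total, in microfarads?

811.2 microfarads

In microfarads:
  0.0977 millifarads = 0.0977 × 10³ microfarads = 97.7
  538 microfarads → 538
  0.0926 millifarads = 0.0926 × 10³ microfarads = 92.6
  82900 nanofarads = 82900 × 10⁻³ microfarads = 82.9
Sum: 97.7 + 538 + 92.6 + 82.9 = 811.2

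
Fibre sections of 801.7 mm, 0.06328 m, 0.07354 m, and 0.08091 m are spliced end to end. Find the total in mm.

1019.43 mm

In mm:
  801.7 mm → 801.7
  0.06328 m = 0.06328 × 10^3 mm = 63.28
  0.07354 m = 0.07354 × 10^3 mm = 73.54
  0.08091 m = 0.08091 × 10^3 mm = 80.91
Sum: 801.7 + 63.28 + 73.54 + 80.91 = 1019.43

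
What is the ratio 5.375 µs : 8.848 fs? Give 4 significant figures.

607500000

(5.375 × 10⁻⁶) / (8.848 × 10⁻¹⁵) = 0.60748 × 10⁹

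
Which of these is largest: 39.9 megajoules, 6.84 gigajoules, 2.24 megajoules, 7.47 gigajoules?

39.9 megajoules = 39900000 joules
6.84 gigajoules = 6840000000 joules
2.24 megajoules = 2240000 joules
7.47 gigajoules = 7470000000 joules

7.47 gigajoules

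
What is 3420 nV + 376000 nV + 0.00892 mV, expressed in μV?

In μV:
  3420 nV = 3420 × 10⁻³ μV = 3.42
  376000 nV = 376000 × 10⁻³ μV = 376
  0.00892 mV = 0.00892 × 10³ μV = 8.92
Sum: 3.42 + 376 + 8.92 = 388.34

388.34 μV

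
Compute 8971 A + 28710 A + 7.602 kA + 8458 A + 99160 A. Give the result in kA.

In kA:
  8971 A = 8971e-3 kA = 8.971
  28710 A = 28710e-3 kA = 28.71
  7.602 kA → 7.602
  8458 A = 8458e-3 kA = 8.458
  99160 A = 99160e-3 kA = 99.16
Sum: 8.971 + 28.71 + 7.602 + 8.458 + 99.16 = 152.901

152.901 kA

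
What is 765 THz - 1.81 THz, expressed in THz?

In THz:
  765 THz → 765
  1.81 THz → 1.81
Difference: 765 - 1.81 = 763.19

763.19 THz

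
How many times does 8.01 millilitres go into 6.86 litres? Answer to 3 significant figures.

856

(6.86) / (8.01e-3) = 0.8564e3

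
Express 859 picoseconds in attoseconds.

pico = 10⁻¹², atto = 10⁻¹⁸; factor is 10⁶.
859 × 10⁶ = 859000000

859000000 attoseconds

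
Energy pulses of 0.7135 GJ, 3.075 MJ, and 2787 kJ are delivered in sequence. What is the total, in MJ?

719.362 MJ

In MJ:
  0.7135 GJ = 0.7135 × 10^3 MJ = 713.5
  3.075 MJ → 3.075
  2787 kJ = 2787 × 10^-3 MJ = 2.787
Sum: 713.5 + 3.075 + 2.787 = 719.362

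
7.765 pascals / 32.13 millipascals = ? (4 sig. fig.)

241.7

(7.765) / (32.13 × 10^-3) = 0.24167 × 10^3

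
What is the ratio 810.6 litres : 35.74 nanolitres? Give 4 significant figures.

22680000000

(810.6) / (35.74e-9) = 22.68e9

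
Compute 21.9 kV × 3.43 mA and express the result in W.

21.9 × 10³ × 3.43 × 10⁻³ = 75.117 W

75.117 W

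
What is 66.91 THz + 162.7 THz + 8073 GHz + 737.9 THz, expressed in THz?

In THz:
  66.91 THz → 66.91
  162.7 THz → 162.7
  8073 GHz = 8073 × 10⁻³ THz = 8.073
  737.9 THz → 737.9
Sum: 66.91 + 162.7 + 8.073 + 737.9 = 975.583

975.583 THz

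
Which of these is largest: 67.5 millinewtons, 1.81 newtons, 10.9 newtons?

67.5 millinewtons = 0.0675 newtons
1.81 newtons = 1.81 newtons
10.9 newtons = 10.9 newtons

10.9 newtons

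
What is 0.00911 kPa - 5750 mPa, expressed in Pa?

3.36 Pa

In Pa:
  0.00911 kPa = 0.00911 × 10^3 Pa = 9.11
  5750 mPa = 5750 × 10^-3 Pa = 5.75
Difference: 9.11 - 5.75 = 3.36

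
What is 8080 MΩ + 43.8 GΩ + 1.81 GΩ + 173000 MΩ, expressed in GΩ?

In GΩ:
  8080 MΩ = 8080e-3 GΩ = 8.08
  43.8 GΩ → 43.8
  1.81 GΩ → 1.81
  173000 MΩ = 173000e-3 GΩ = 173
Sum: 8.08 + 43.8 + 1.81 + 173 = 226.69

226.69 GΩ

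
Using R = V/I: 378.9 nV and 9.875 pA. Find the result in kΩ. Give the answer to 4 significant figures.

38.37 kΩ

(378.9 × 10^-9) / (9.875 × 10^-12) = 38.3696 × 10^3 Ω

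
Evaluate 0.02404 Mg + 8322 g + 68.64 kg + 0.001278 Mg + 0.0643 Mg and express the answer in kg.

In kg:
  0.02404 Mg = 0.02404e3 kg = 24.04
  8322 g = 8322e-3 kg = 8.322
  68.64 kg → 68.64
  0.001278 Mg = 0.001278e3 kg = 1.278
  0.0643 Mg = 0.0643e3 kg = 64.3
Sum: 24.04 + 8.322 + 68.64 + 1.278 + 64.3 = 166.58

166.58 kg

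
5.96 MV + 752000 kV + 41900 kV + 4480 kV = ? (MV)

In MV:
  5.96 MV → 5.96
  752000 kV = 752000 × 10^-3 MV = 752
  41900 kV = 41900 × 10^-3 MV = 41.9
  4480 kV = 4480 × 10^-3 MV = 4.48
Sum: 5.96 + 752 + 41.9 + 4.48 = 804.34

804.34 MV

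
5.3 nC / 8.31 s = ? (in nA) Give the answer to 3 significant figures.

(5.3 × 10⁻⁹) / (8.31) = 0.63779 × 10⁻⁹ A

0.638 nA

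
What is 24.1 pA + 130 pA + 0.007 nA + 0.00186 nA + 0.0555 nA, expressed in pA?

218.46 pA

In pA:
  24.1 pA → 24.1
  130 pA → 130
  0.007 nA = 0.007 × 10³ pA = 7
  0.00186 nA = 0.00186 × 10³ pA = 1.86
  0.0555 nA = 0.0555 × 10³ pA = 55.5
Sum: 24.1 + 130 + 7 + 1.86 + 55.5 = 218.46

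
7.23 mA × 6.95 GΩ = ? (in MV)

7.23 × 10⁻³ × 6.95 × 10⁹ = 50.2485 × 10⁶ V

50.2485 MV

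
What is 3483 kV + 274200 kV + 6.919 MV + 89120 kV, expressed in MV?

373.722 MV

In MV:
  3483 kV = 3483 × 10^-3 MV = 3.483
  274200 kV = 274200 × 10^-3 MV = 274.2
  6.919 MV → 6.919
  89120 kV = 89120 × 10^-3 MV = 89.12
Sum: 3.483 + 274.2 + 6.919 + 89.12 = 373.722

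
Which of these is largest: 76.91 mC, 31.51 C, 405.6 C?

76.91 mC = 0.07691 C
31.51 C = 31.51 C
405.6 C = 405.6 C

405.6 C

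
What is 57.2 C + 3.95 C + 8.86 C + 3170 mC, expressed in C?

In C:
  57.2 C → 57.2
  3.95 C → 3.95
  8.86 C → 8.86
  3170 mC = 3170e-3 C = 3.17
Sum: 57.2 + 3.95 + 8.86 + 3.17 = 73.18

73.18 C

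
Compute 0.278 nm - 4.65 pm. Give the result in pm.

273.35 pm

In pm:
  0.278 nm = 0.278 × 10³ pm = 278
  4.65 pm → 4.65
Difference: 278 - 4.65 = 273.35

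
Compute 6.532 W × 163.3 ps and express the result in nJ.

6.532 × 163.3e-12 = 1066.6756e-12 J

1.0666756 nJ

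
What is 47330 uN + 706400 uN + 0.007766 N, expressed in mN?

In mN:
  47330 uN = 47330 × 10^-3 mN = 47.33
  706400 uN = 706400 × 10^-3 mN = 706.4
  0.007766 N = 0.007766 × 10^3 mN = 7.766
Sum: 47.33 + 706.4 + 7.766 = 761.496

761.496 mN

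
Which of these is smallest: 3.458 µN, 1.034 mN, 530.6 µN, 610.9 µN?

3.458 µN = 0.000003458 N
1.034 mN = 0.001034 N
530.6 µN = 0.0005306 N
610.9 µN = 0.0006109 N

3.458 µN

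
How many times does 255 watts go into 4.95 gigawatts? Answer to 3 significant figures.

(4.95 × 10⁹) / (255) = 0.01941 × 10⁹

19400000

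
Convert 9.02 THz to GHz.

tera = 10^12, giga = 10^9; factor is 10^3.
9.02 × 10^3 = 9020

9020 GHz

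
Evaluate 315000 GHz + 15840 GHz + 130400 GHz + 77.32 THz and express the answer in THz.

In THz:
  315000 GHz = 315000 × 10^-3 THz = 315
  15840 GHz = 15840 × 10^-3 THz = 15.84
  130400 GHz = 130400 × 10^-3 THz = 130.4
  77.32 THz → 77.32
Sum: 315 + 15.84 + 130.4 + 77.32 = 538.56

538.56 THz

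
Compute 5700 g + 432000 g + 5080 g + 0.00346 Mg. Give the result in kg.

In kg:
  5700 g = 5700 × 10^-3 kg = 5.7
  432000 g = 432000 × 10^-3 kg = 432
  5080 g = 5080 × 10^-3 kg = 5.08
  0.00346 Mg = 0.00346 × 10^3 kg = 3.46
Sum: 5.7 + 432 + 5.08 + 3.46 = 446.24

446.24 kg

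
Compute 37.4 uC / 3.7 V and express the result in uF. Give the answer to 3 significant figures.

(37.4 × 10^-6) / (3.7) = 10.108 × 10^-6 F

10.1 uF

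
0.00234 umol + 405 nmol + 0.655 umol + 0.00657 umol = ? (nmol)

In nmol:
  0.00234 umol = 0.00234e3 nmol = 2.34
  405 nmol → 405
  0.655 umol = 0.655e3 nmol = 655
  0.00657 umol = 0.00657e3 nmol = 6.57
Sum: 2.34 + 405 + 655 + 6.57 = 1068.91

1068.91 nmol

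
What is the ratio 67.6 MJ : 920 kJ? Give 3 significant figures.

73.5

(67.6 × 10^6) / (920 × 10^3) = 0.07348 × 10^3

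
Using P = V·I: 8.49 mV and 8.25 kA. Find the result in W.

8.49 × 10⁻³ × 8.25 × 10³ = 70.0425 W

70.0425 W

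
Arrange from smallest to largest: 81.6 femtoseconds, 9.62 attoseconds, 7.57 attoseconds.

7.57 attoseconds < 9.62 attoseconds < 81.6 femtoseconds

81.6 femtoseconds = 0.0000000000000816 seconds
9.62 attoseconds = 0.00000000000000000962 seconds
7.57 attoseconds = 0.00000000000000000757 seconds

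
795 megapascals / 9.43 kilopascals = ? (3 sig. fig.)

84300

(795e6) / (9.43e3) = 84.31e3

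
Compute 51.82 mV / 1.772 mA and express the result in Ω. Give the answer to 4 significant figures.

29.24 Ω

(51.82 × 10^-3) / (1.772 × 10^-3) = 29.2438 Ω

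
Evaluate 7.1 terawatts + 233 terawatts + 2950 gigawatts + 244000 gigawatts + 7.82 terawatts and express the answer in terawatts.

In terawatts:
  7.1 terawatts → 7.1
  233 terawatts → 233
  2950 gigawatts = 2950 × 10^-3 terawatts = 2.95
  244000 gigawatts = 244000 × 10^-3 terawatts = 244
  7.82 terawatts → 7.82
Sum: 7.1 + 233 + 2.95 + 244 + 7.82 = 494.87

494.87 terawatts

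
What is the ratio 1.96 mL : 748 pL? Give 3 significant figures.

2620000

(1.96 × 10^-3) / (748 × 10^-12) = 0.00262 × 10^9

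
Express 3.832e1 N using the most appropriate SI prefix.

= 38.32 N; mantissa already in [1, 1000).

38.32 N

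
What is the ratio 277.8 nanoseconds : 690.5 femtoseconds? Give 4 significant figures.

(277.8 × 10^-9) / (690.5 × 10^-15) = 0.40232 × 10^6

402300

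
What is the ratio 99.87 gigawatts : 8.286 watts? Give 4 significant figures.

(99.87 × 10⁹) / (8.286) = 12.053 × 10⁹

12050000000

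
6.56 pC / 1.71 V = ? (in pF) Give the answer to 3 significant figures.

(6.56 × 10⁻¹²) / (1.71) = 3.8363 × 10⁻¹² F

3.84 pF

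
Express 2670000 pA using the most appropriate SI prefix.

2.67 μA

= 2.67e-6 A; 1e-6 is micro.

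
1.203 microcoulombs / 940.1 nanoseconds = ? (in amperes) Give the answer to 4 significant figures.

1.280 amperes

(1.203 × 10^-6) / (940.1 × 10^-9) = 0.00127965 × 10^3 A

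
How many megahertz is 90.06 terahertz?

tera = 1e12, mega = 1e6; factor is 1e6.
90.06 × 1e6 = 90060000

90060000 megahertz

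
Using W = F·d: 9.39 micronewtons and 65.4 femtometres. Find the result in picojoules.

9.39 × 10⁻⁶ × 65.4 × 10⁻¹⁵ = 614.106 × 10⁻²¹ J

0.000000614106 picojoules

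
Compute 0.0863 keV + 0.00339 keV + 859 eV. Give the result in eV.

948.69 eV

In eV:
  0.0863 keV = 0.0863 × 10^3 eV = 86.3
  0.00339 keV = 0.00339 × 10^3 eV = 3.39
  859 eV → 859
Sum: 86.3 + 3.39 + 859 = 948.69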